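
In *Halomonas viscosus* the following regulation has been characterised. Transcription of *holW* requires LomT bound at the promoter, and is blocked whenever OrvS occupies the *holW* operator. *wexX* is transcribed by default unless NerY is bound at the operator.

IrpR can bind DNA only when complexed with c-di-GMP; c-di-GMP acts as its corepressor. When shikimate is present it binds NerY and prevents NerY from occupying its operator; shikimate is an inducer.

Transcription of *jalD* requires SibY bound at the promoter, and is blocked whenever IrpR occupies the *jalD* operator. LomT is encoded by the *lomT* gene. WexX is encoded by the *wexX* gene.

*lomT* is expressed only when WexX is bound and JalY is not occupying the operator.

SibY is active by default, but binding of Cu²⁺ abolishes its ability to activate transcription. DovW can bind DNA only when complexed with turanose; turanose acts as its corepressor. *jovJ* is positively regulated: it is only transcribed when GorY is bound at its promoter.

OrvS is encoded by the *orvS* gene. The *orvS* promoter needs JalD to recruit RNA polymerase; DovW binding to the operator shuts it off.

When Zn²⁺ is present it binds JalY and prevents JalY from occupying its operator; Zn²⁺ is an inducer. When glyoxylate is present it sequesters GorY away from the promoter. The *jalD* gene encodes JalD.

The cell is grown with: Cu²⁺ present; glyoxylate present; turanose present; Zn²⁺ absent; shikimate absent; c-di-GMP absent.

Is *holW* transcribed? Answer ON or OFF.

Turanose is present, so DovW is active.
c-di-GMP is absent, so IrpR is inactive.
Cu²⁺ is present, so SibY is inactive.
Required activator SibY is absent, so *jalD* is not transcribed.
So JalD is not produced.
With repressor DovW bound, *orvS* is not transcribed.
So OrvS is not produced.
Zn²⁺ is absent, so JalY is active.
Shikimate is absent, so NerY is active.
With repressor NerY bound, *wexX* is not transcribed.
So WexX is not produced.
With repressor JalY bound, *lomT* is not transcribed.
So LomT is not produced.
Required activator LomT is absent, so *holW* is not transcribed.

OFF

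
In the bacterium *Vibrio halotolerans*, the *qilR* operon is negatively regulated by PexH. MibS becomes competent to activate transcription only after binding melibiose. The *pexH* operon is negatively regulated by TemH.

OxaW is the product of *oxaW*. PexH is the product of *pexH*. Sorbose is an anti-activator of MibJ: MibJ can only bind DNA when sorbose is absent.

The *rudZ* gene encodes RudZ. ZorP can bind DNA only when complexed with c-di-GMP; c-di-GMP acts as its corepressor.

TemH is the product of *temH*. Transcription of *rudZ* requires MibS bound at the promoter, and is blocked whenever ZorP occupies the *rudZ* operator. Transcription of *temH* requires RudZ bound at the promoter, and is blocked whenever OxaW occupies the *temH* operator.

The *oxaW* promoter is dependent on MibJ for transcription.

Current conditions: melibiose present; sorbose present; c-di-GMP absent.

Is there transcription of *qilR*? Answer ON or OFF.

Sorbose is present, so MibJ is inactive.
Required activator MibJ is absent, so *oxaW* is not transcribed.
So OxaW is not produced.
Melibiose is present, so MibS is active.
c-di-GMP is absent, so ZorP is inactive.
No repressor is bound and MibS is active, so *rudZ* is transcribed.
So RudZ is produced and active.
No repressor is bound and RudZ is active, so *temH* is transcribed.
So TemH is produced and active.
With repressor TemH bound, *pexH* is not transcribed.
So PexH is not produced.
With no repressor bound, *qilR* is transcribed.

ON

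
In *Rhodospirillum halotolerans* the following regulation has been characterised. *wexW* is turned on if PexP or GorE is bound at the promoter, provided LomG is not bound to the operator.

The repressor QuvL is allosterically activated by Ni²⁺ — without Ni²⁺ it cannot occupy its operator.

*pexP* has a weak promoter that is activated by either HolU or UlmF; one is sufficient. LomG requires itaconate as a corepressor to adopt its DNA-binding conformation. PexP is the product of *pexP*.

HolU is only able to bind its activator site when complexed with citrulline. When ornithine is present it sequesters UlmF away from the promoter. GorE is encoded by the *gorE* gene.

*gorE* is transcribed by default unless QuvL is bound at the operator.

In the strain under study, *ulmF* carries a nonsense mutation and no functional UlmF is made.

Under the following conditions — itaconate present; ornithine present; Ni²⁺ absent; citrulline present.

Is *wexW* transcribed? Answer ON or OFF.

Citrulline is present, so HolU is active.
UlmF is non-functional in this strain, so it has no effect.
Activator HolU is present, so *pexP* is transcribed.
So PexP is produced and active.
Ni²⁺ is absent, so QuvL is inactive.
With no repressor bound, *gorE* is transcribed.
So GorE is produced and active.
Itaconate is present, so LomG is active.
With repressor LomG bound, *wexW* is not transcribed.

OFF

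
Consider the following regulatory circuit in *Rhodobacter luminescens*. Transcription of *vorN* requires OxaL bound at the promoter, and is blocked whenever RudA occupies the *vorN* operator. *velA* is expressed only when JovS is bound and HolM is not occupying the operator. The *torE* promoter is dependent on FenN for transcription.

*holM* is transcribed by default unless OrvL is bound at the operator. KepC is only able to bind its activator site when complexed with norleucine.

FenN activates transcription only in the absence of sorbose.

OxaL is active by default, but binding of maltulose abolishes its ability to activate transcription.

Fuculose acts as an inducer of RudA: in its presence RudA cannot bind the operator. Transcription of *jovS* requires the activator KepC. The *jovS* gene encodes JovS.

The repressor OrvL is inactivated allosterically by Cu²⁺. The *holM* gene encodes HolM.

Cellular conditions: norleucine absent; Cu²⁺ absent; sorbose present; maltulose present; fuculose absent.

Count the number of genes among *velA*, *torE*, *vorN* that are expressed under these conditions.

Norleucine is absent, so KepC is inactive.
Required activator KepC is absent, so *jovS* is not transcribed.
So JovS is not produced.
Cu²⁺ is absent, so OrvL is active.
With repressor OrvL bound, *holM* is not transcribed.
So HolM is not produced.
Required activator JovS is absent, so *velA* is not transcribed.
→ *velA* is OFF.
Sorbose is present, so FenN is inactive.
Required activator FenN is absent, so *torE* is not transcribed.
→ *torE* is OFF.
Maltulose is present, so OxaL is inactive.
Fuculose is absent, so RudA is active.
With repressor RudA bound, *vorN* is not transcribed.
→ *vorN* is OFF.
0 of the 3 genes are transcribed.

0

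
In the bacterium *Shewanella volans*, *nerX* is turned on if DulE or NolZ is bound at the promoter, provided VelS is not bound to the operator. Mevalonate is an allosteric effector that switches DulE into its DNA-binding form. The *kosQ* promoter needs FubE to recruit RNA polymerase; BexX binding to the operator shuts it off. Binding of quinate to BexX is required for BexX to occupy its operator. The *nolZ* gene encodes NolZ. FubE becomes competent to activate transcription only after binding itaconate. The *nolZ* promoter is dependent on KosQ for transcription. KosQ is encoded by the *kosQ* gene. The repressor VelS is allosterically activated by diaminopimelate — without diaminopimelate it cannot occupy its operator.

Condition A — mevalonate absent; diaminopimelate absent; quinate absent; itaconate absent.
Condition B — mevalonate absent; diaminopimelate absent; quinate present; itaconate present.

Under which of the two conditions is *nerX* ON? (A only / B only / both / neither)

Condition A:
Mevalonate is absent, so DulE is inactive.
Diaminopimelate is absent, so VelS is inactive.
Quinate is absent, so BexX is inactive.
Itaconate is absent, so FubE is inactive.
Required activator FubE is absent, so *kosQ* is not transcribed.
So KosQ is not produced.
Required activator KosQ is absent, so *nolZ* is not transcribed.
So NolZ is not produced.
No activator is available at the *nerX* promoter, so *nerX* is not transcribed.
→ *nerX* is OFF in A.
Condition B:
Mevalonate is absent, so DulE is inactive.
Diaminopimelate is absent, so VelS is inactive.
Quinate is present, so BexX is active.
Itaconate is present, so FubE is active.
With repressor BexX bound, *kosQ* is not transcribed.
So KosQ is not produced.
Required activator KosQ is absent, so *nolZ* is not transcribed.
So NolZ is not produced.
No activator is available at the *nerX* promoter, so *nerX* is not transcribed.
→ *nerX* is OFF in B.

neither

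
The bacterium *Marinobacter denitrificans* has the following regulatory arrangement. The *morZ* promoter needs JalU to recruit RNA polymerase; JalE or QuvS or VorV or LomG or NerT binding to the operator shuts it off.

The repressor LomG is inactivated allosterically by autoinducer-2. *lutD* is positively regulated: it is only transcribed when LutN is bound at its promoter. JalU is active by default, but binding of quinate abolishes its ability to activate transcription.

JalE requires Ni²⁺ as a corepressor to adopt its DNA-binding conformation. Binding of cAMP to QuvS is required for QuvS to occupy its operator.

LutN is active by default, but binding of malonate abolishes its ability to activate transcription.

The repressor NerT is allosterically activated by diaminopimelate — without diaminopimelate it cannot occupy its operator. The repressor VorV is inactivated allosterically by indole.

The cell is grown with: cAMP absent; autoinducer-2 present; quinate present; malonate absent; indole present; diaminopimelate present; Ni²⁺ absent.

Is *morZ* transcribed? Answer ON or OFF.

Ni²⁺ is absent, so JalE is inactive.
cAMP is absent, so QuvS is inactive.
Indole is present, so VorV is inactive.
Quinate is present, so JalU is inactive.
Autoinducer-2 is present, so LomG is inactive.
Diaminopimelate is present, so NerT is active.
With repressor NerT bound, *morZ* is not transcribed.

OFF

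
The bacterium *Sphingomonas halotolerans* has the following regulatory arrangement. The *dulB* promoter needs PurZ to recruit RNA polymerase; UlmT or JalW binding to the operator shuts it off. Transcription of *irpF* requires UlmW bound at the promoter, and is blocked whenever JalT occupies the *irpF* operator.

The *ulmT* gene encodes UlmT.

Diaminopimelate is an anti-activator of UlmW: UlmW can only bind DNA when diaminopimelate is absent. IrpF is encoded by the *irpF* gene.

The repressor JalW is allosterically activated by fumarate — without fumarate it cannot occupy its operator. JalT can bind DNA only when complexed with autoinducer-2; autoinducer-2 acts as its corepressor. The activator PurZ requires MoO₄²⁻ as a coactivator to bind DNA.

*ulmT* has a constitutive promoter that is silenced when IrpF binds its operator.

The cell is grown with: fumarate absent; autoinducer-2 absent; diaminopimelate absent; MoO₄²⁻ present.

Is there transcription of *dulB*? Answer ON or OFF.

ON

MoO₄²⁻ is present, so PurZ is active.
Diaminopimelate is absent, so UlmW is active.
Autoinducer-2 is absent, so JalT is inactive.
No repressor is bound and UlmW is active, so *irpF* is transcribed.
So IrpF is produced and active.
With repressor IrpF bound, *ulmT* is not transcribed.
So UlmT is not produced.
Fumarate is absent, so JalW is inactive.
No repressor is bound and PurZ is active, so *dulB* is transcribed.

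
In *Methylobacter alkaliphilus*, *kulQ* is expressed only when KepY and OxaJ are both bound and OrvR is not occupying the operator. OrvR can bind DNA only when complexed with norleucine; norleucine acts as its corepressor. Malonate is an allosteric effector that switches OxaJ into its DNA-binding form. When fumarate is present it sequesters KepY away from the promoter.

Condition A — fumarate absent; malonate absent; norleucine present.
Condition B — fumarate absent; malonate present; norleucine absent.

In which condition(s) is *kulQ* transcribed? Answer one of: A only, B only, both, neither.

Condition A:
Fumarate is absent, so KepY is active.
Malonate is absent, so OxaJ is inactive.
Norleucine is present, so OrvR is active.
With repressor OrvR bound, *kulQ* is not transcribed.
→ *kulQ* is OFF in A.
Condition B:
Fumarate is absent, so KepY is active.
Malonate is present, so OxaJ is active.
Norleucine is absent, so OrvR is inactive.
No repressor is bound and KepY and OxaJ are active, so *kulQ* is transcribed.
→ *kulQ* is ON in B.

B only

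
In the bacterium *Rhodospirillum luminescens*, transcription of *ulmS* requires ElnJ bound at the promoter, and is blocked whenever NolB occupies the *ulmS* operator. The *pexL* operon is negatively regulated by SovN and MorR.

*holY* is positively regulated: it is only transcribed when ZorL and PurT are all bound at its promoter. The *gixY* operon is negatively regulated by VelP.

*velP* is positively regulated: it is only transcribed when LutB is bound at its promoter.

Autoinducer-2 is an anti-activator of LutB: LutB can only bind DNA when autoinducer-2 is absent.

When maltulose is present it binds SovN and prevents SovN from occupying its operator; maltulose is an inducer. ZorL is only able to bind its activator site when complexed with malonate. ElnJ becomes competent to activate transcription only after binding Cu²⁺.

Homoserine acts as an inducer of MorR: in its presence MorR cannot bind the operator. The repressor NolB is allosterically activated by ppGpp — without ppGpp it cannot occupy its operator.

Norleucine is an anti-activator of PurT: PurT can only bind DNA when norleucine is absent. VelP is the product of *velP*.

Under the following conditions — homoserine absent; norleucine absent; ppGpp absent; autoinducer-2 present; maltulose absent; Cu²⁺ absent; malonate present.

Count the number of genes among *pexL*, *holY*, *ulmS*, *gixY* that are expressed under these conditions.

Maltulose is absent, so SovN is active.
Homoserine is absent, so MorR is active.
With repressor SovN bound, *pexL* is not transcribed.
→ *pexL* is OFF.
Malonate is present, so ZorL is active.
Norleucine is absent, so PurT is active.
No repressor is bound and ZorL and PurT are active, so *holY* is transcribed.
→ *holY* is ON.
ppGpp is absent, so NolB is inactive.
Cu²⁺ is absent, so ElnJ is inactive.
Required activator ElnJ is absent, so *ulmS* is not transcribed.
→ *ulmS* is OFF.
Autoinducer-2 is present, so LutB is inactive.
Required activator LutB is absent, so *velP* is not transcribed.
So VelP is not produced.
With no repressor bound, *gixY* is transcribed.
→ *gixY* is ON.
2 of the 4 genes are transcribed.

2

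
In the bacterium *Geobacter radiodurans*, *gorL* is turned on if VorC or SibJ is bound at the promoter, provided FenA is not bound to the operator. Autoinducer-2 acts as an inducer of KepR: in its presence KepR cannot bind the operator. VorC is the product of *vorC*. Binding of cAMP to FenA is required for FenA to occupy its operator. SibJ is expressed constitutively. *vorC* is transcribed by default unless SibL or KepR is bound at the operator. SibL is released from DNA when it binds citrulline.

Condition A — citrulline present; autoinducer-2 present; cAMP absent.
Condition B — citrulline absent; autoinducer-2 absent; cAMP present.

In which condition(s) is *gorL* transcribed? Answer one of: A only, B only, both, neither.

Condition A:
Citrulline is present, so SibL is inactive.
Autoinducer-2 is present, so KepR is inactive.
With no repressor bound, *vorC* is transcribed.
So VorC is produced and active.
cAMP is absent, so FenA is inactive.
SibJ is produced constitutively and is active.
Activator VorC is present, so *gorL* is transcribed.
→ *gorL* is ON in A.
Condition B:
Citrulline is absent, so SibL is active.
Autoinducer-2 is absent, so KepR is active.
With repressor SibL bound, *vorC* is not transcribed.
So VorC is not produced.
cAMP is present, so FenA is active.
SibJ is produced constitutively and is active.
With repressor FenA bound, *gorL* is not transcribed.
→ *gorL* is OFF in B.

A only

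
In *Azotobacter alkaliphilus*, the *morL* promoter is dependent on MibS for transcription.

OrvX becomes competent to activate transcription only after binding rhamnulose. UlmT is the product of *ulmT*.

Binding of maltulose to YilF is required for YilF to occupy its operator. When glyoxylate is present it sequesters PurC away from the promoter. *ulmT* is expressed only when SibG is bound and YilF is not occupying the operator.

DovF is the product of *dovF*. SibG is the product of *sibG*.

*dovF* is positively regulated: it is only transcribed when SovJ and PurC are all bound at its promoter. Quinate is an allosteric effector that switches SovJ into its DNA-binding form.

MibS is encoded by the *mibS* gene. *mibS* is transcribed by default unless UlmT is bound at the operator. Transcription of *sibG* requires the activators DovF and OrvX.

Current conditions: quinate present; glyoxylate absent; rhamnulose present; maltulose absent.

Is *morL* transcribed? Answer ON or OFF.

OFF

Quinate is present, so SovJ is active.
Glyoxylate is absent, so PurC is active.
No repressor is bound and SovJ and PurC are active, so *dovF* is transcribed.
So DovF is produced and active.
Rhamnulose is present, so OrvX is active.
No repressor is bound and DovF and OrvX are active, so *sibG* is transcribed.
So SibG is produced and active.
Maltulose is absent, so YilF is inactive.
No repressor is bound and SibG is active, so *ulmT* is transcribed.
So UlmT is produced and active.
With repressor UlmT bound, *mibS* is not transcribed.
So MibS is not produced.
Required activator MibS is absent, so *morL* is not transcribed.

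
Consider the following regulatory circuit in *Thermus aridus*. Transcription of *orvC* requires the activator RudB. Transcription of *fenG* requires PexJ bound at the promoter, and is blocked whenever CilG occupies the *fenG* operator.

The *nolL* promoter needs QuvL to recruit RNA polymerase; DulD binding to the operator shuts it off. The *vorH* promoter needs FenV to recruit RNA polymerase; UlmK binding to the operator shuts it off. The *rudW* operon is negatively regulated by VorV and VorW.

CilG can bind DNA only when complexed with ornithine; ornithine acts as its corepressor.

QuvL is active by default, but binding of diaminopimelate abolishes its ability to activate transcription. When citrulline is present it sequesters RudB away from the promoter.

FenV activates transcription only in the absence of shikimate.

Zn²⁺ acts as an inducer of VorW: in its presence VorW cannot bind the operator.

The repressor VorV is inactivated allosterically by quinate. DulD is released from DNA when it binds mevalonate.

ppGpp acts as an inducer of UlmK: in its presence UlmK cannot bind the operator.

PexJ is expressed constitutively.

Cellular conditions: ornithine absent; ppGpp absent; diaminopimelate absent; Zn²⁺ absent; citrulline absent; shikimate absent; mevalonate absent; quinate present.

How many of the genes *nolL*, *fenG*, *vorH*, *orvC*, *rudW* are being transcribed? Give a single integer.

2

Mevalonate is absent, so DulD is active.
Diaminopimelate is absent, so QuvL is active.
With repressor DulD bound, *nolL* is not transcribed.
→ *nolL* is OFF.
Ornithine is absent, so CilG is inactive.
PexJ is produced constitutively and is active.
No repressor is bound and PexJ is active, so *fenG* is transcribed.
→ *fenG* is ON.
Shikimate is absent, so FenV is active.
ppGpp is absent, so UlmK is active.
With repressor UlmK bound, *vorH* is not transcribed.
→ *vorH* is OFF.
Citrulline is absent, so RudB is active.
No repressor is bound and RudB is active, so *orvC* is transcribed.
→ *orvC* is ON.
Quinate is present, so VorV is inactive.
Zn²⁺ is absent, so VorW is active.
With repressor VorW bound, *rudW* is not transcribed.
→ *rudW* is OFF.
2 of the 5 genes are transcribed.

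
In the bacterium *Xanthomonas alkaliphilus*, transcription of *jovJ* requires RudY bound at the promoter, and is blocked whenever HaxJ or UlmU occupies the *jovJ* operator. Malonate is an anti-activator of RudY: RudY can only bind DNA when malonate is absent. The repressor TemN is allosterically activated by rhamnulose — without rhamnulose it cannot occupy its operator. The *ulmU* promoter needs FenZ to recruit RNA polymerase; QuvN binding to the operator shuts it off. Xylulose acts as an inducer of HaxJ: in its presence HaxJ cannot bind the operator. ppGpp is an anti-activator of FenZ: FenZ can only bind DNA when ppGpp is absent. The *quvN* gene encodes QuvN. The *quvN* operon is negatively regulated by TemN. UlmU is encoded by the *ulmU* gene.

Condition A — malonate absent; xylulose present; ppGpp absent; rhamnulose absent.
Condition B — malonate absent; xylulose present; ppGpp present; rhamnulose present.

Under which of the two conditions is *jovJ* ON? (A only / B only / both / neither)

Condition A:
Malonate is absent, so RudY is active.
Xylulose is present, so HaxJ is inactive.
ppGpp is absent, so FenZ is active.
Rhamnulose is absent, so TemN is inactive.
With no repressor bound, *quvN* is transcribed.
So QuvN is produced and active.
With repressor QuvN bound, *ulmU* is not transcribed.
So UlmU is not produced.
No repressor is bound and RudY is active, so *jovJ* is transcribed.
→ *jovJ* is ON in A.
Condition B:
Malonate is absent, so RudY is active.
Xylulose is present, so HaxJ is inactive.
ppGpp is present, so FenZ is inactive.
Rhamnulose is present, so TemN is active.
With repressor TemN bound, *quvN* is not transcribed.
So QuvN is not produced.
Required activator FenZ is absent, so *ulmU* is not transcribed.
So UlmU is not produced.
No repressor is bound and RudY is active, so *jovJ* is transcribed.
→ *jovJ* is ON in B.

both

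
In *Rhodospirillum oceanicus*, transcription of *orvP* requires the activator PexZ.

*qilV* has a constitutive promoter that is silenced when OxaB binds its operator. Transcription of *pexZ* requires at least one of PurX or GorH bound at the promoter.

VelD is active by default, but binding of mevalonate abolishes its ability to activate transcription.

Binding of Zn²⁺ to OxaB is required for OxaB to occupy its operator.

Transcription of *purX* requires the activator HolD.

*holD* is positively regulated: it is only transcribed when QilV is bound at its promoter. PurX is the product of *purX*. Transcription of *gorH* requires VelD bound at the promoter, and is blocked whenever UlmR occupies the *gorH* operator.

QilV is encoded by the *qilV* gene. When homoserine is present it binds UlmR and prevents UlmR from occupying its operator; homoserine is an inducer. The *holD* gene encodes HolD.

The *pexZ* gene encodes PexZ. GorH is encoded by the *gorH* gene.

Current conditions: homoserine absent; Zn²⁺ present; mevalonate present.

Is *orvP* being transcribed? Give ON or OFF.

Zn²⁺ is present, so OxaB is active.
With repressor OxaB bound, *qilV* is not transcribed.
So QilV is not produced.
Required activator QilV is absent, so *holD* is not transcribed.
So HolD is not produced.
Required activator HolD is absent, so *purX* is not transcribed.
So PurX is not produced.
Mevalonate is present, so VelD is inactive.
Homoserine is absent, so UlmR is active.
With repressor UlmR bound, *gorH* is not transcribed.
So GorH is not produced.
No activator is available at the *pexZ* promoter, so *pexZ* is not transcribed.
So PexZ is not produced.
Required activator PexZ is absent, so *orvP* is not transcribed.

OFF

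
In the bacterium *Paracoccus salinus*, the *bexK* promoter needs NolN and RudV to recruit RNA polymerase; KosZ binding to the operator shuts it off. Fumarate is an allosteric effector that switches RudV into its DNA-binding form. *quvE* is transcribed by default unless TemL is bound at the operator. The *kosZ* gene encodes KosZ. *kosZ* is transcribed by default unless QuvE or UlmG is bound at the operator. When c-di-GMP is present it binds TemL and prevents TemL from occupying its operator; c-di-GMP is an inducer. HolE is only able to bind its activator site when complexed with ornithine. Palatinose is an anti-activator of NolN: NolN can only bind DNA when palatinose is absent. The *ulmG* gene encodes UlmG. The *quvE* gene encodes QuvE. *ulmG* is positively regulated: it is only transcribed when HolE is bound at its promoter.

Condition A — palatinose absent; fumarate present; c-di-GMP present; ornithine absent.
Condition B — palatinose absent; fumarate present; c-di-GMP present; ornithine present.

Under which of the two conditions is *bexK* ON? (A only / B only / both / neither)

both

Condition A:
Palatinose is absent, so NolN is active.
Fumarate is present, so RudV is active.
c-di-GMP is present, so TemL is inactive.
With no repressor bound, *quvE* is transcribed.
So QuvE is produced and active.
Ornithine is absent, so HolE is inactive.
Required activator HolE is absent, so *ulmG* is not transcribed.
So UlmG is not produced.
With repressor QuvE bound, *kosZ* is not transcribed.
So KosZ is not produced.
No repressor is bound and NolN and RudV are active, so *bexK* is transcribed.
→ *bexK* is ON in A.
Condition B:
Palatinose is absent, so NolN is active.
Fumarate is present, so RudV is active.
c-di-GMP is present, so TemL is inactive.
With no repressor bound, *quvE* is transcribed.
So QuvE is produced and active.
Ornithine is present, so HolE is active.
No repressor is bound and HolE is active, so *ulmG* is transcribed.
So UlmG is produced and active.
With repressor QuvE bound, *kosZ* is not transcribed.
So KosZ is not produced.
No repressor is bound and NolN and RudV are active, so *bexK* is transcribed.
→ *bexK* is ON in B.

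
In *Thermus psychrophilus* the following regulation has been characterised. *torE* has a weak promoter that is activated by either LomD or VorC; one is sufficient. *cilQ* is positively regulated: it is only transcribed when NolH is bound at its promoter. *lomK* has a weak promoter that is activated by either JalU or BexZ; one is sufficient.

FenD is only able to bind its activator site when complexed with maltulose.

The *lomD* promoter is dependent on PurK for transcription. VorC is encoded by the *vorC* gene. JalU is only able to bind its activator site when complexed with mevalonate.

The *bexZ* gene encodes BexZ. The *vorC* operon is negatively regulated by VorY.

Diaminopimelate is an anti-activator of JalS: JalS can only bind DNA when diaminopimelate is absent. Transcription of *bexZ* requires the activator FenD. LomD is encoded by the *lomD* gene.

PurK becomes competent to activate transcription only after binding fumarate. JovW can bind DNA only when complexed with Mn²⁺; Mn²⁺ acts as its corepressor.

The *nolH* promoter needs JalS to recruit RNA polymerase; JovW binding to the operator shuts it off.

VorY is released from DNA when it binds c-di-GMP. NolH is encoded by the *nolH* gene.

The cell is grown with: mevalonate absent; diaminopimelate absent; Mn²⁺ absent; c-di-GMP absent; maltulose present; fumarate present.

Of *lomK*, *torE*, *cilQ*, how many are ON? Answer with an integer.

Mevalonate is absent, so JalU is inactive.
Maltulose is present, so FenD is active.
No repressor is bound and FenD is active, so *bexZ* is transcribed.
So BexZ is produced and active.
Activator BexZ is present, so *lomK* is transcribed.
→ *lomK* is ON.
Fumarate is present, so PurK is active.
No repressor is bound and PurK is active, so *lomD* is transcribed.
So LomD is produced and active.
c-di-GMP is absent, so VorY is active.
With repressor VorY bound, *vorC* is not transcribed.
So VorC is not produced.
Activator LomD is present, so *torE* is transcribed.
→ *torE* is ON.
Diaminopimelate is absent, so JalS is active.
Mn²⁺ is absent, so JovW is inactive.
No repressor is bound and JalS is active, so *nolH* is transcribed.
So NolH is produced and active.
No repressor is bound and NolH is active, so *cilQ* is transcribed.
→ *cilQ* is ON.
3 of the 3 genes are transcribed.

3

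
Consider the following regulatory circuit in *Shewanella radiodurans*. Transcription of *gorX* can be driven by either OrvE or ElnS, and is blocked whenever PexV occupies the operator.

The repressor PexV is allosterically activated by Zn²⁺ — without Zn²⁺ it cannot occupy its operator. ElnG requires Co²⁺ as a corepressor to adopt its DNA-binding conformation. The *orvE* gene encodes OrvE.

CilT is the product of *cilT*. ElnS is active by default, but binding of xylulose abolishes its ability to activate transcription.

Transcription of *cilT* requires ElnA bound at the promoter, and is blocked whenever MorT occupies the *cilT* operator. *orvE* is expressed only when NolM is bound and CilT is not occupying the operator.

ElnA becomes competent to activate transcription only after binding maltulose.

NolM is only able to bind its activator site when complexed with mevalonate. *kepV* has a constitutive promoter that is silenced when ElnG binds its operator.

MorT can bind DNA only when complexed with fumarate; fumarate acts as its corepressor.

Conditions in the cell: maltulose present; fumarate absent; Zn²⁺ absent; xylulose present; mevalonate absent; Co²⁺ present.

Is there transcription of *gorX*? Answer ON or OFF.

Mevalonate is absent, so NolM is inactive.
Maltulose is present, so ElnA is active.
Fumarate is absent, so MorT is inactive.
No repressor is bound and ElnA is active, so *cilT* is transcribed.
So CilT is produced and active.
With repressor CilT bound, *orvE* is not transcribed.
So OrvE is not produced.
Zn²⁺ is absent, so PexV is inactive.
Xylulose is present, so ElnS is inactive.
No activator is available at the *gorX* promoter, so *gorX* is not transcribed.

OFF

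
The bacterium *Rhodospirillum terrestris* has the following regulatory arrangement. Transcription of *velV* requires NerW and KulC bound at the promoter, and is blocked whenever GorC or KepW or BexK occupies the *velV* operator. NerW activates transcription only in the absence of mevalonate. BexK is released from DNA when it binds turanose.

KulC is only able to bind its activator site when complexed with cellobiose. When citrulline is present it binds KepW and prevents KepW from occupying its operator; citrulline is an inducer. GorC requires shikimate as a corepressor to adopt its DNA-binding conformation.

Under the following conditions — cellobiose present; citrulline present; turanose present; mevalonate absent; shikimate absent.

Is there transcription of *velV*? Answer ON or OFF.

ON

Shikimate is absent, so GorC is inactive.
Mevalonate is absent, so NerW is active.
Citrulline is present, so KepW is inactive.
Cellobiose is present, so KulC is active.
Turanose is present, so BexK is inactive.
No repressor is bound and NerW and KulC are active, so *velV* is transcribed.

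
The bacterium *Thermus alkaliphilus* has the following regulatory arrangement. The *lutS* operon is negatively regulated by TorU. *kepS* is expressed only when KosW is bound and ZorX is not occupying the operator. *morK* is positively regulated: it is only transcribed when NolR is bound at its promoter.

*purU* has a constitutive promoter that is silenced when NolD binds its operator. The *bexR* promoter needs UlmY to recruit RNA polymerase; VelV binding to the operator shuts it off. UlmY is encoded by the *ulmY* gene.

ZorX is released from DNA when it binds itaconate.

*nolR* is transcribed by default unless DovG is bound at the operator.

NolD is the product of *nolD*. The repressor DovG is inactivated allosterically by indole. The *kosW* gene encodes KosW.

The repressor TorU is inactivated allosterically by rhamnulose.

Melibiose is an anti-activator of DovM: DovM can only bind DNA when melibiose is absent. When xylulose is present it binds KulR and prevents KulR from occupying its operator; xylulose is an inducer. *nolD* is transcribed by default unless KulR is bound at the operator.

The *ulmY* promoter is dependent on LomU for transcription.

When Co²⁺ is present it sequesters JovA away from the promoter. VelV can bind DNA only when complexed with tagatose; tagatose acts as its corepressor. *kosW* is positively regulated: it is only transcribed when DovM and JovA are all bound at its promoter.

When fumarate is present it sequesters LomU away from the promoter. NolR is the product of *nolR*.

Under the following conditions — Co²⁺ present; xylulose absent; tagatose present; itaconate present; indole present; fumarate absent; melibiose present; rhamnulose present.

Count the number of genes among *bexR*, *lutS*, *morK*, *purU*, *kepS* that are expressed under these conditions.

3

Tagatose is present, so VelV is active.
Fumarate is absent, so LomU is active.
No repressor is bound and LomU is active, so *ulmY* is transcribed.
So UlmY is produced and active.
With repressor VelV bound, *bexR* is not transcribed.
→ *bexR* is OFF.
Rhamnulose is present, so TorU is inactive.
With no repressor bound, *lutS* is transcribed.
→ *lutS* is ON.
Indole is present, so DovG is inactive.
With no repressor bound, *nolR* is transcribed.
So NolR is produced and active.
No repressor is bound and NolR is active, so *morK* is transcribed.
→ *morK* is ON.
Xylulose is absent, so KulR is active.
With repressor KulR bound, *nolD* is not transcribed.
So NolD is not produced.
With no repressor bound, *purU* is transcribed.
→ *purU* is ON.
Itaconate is present, so ZorX is inactive.
Melibiose is present, so DovM is inactive.
Co²⁺ is present, so JovA is inactive.
Required activator DovM is absent, so *kosW* is not transcribed.
So KosW is not produced.
Required activator KosW is absent, so *kepS* is not transcribed.
→ *kepS* is OFF.
3 of the 5 genes are transcribed.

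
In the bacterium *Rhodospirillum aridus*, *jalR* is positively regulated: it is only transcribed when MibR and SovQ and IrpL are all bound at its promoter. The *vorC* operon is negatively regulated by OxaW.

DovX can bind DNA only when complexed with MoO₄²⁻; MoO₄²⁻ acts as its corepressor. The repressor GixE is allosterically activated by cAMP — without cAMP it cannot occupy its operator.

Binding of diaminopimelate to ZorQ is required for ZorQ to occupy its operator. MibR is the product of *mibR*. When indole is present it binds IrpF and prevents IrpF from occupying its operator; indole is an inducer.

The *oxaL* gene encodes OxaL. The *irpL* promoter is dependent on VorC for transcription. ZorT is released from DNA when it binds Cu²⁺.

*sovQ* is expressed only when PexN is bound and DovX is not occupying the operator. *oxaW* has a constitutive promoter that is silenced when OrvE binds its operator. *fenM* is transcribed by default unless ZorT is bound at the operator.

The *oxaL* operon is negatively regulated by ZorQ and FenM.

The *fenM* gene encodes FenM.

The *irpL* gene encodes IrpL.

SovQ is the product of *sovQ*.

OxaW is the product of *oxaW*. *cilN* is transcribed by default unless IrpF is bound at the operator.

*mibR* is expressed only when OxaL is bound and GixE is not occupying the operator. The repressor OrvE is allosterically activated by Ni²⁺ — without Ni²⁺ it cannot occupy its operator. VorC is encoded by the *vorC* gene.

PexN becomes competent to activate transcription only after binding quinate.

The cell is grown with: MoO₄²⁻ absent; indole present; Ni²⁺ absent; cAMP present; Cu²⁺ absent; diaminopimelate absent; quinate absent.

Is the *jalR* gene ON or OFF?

OFF

Diaminopimelate is absent, so ZorQ is inactive.
Cu²⁺ is absent, so ZorT is active.
With repressor ZorT bound, *fenM* is not transcribed.
So FenM is not produced.
With no repressor bound, *oxaL* is transcribed.
So OxaL is produced and active.
cAMP is present, so GixE is active.
With repressor GixE bound, *mibR* is not transcribed.
So MibR is not produced.
MoO₄²⁻ is absent, so DovX is inactive.
Quinate is absent, so PexN is inactive.
Required activator PexN is absent, so *sovQ* is not transcribed.
So SovQ is not produced.
Ni²⁺ is absent, so OrvE is inactive.
With no repressor bound, *oxaW* is transcribed.
So OxaW is produced and active.
With repressor OxaW bound, *vorC* is not transcribed.
So VorC is not produced.
Required activator VorC is absent, so *irpL* is not transcribed.
So IrpL is not produced.
Required activator MibR is absent, so *jalR* is not transcribed.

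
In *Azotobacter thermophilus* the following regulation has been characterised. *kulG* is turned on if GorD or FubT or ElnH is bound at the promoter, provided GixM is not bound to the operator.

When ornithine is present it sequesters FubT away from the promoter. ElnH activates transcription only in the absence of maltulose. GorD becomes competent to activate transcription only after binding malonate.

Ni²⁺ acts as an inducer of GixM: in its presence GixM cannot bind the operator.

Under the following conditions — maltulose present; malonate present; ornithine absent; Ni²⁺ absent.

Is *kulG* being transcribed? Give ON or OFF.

OFF

Malonate is present, so GorD is active.
Ornithine is absent, so FubT is active.
Maltulose is present, so ElnH is inactive.
Ni²⁺ is absent, so GixM is active.
With repressor GixM bound, *kulG* is not transcribed.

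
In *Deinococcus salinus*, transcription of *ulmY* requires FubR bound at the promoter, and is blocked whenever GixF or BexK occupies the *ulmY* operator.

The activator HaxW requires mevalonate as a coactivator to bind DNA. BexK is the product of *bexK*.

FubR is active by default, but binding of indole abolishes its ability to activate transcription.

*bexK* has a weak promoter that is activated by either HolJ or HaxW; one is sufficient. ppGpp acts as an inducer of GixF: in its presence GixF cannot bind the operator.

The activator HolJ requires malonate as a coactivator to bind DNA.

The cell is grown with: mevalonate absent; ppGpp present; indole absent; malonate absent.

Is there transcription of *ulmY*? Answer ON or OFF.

Indole is absent, so FubR is active.
ppGpp is present, so GixF is inactive.
Malonate is absent, so HolJ is inactive.
Mevalonate is absent, so HaxW is inactive.
No activator is available at the *bexK* promoter, so *bexK* is not transcribed.
So BexK is not produced.
No repressor is bound and FubR is active, so *ulmY* is transcribed.

ON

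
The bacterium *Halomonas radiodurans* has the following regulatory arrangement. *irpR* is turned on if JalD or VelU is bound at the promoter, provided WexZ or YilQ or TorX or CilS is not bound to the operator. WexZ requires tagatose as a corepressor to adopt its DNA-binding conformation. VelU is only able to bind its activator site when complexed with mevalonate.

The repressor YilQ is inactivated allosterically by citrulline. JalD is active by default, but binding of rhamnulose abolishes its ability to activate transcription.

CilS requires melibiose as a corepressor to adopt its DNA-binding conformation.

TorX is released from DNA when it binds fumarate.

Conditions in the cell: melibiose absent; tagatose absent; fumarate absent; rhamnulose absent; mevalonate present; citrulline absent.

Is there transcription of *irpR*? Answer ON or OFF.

Tagatose is absent, so WexZ is inactive.
Rhamnulose is absent, so JalD is active.
Mevalonate is present, so VelU is active.
Citrulline is absent, so YilQ is active.
Fumarate is absent, so TorX is active.
Melibiose is absent, so CilS is inactive.
With repressor YilQ bound, *irpR* is not transcribed.

OFF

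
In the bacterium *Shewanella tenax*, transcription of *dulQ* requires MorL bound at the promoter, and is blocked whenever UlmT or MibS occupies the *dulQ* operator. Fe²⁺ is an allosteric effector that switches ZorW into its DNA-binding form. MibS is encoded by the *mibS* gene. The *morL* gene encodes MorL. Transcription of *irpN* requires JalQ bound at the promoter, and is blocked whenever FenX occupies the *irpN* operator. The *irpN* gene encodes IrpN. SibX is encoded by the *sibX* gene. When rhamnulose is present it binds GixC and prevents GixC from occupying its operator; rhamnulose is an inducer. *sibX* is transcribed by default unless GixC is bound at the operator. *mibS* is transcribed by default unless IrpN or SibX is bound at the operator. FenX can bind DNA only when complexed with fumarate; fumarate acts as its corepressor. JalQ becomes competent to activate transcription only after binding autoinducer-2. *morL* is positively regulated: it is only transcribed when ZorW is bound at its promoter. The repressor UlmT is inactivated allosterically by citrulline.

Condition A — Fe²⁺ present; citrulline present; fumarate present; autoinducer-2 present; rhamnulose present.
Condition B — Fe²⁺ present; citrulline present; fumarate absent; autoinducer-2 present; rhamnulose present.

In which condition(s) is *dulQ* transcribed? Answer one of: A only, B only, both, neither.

both

Condition A:
Fe²⁺ is present, so ZorW is active.
No repressor is bound and ZorW is active, so *morL* is transcribed.
So MorL is produced and active.
Citrulline is present, so UlmT is inactive.
Fumarate is present, so FenX is active.
Autoinducer-2 is present, so JalQ is active.
With repressor FenX bound, *irpN* is not transcribed.
So IrpN is not produced.
Rhamnulose is present, so GixC is inactive.
With no repressor bound, *sibX* is transcribed.
So SibX is produced and active.
With repressor SibX bound, *mibS* is not transcribed.
So MibS is not produced.
No repressor is bound and MorL is active, so *dulQ* is transcribed.
→ *dulQ* is ON in A.
Condition B:
Fe²⁺ is present, so ZorW is active.
No repressor is bound and ZorW is active, so *morL* is transcribed.
So MorL is produced and active.
Citrulline is present, so UlmT is inactive.
Fumarate is absent, so FenX is inactive.
Autoinducer-2 is present, so JalQ is active.
No repressor is bound and JalQ is active, so *irpN* is transcribed.
So IrpN is produced and active.
Rhamnulose is present, so GixC is inactive.
With no repressor bound, *sibX* is transcribed.
So SibX is produced and active.
With repressor IrpN bound, *mibS* is not transcribed.
So MibS is not produced.
No repressor is bound and MorL is active, so *dulQ* is transcribed.
→ *dulQ* is ON in B.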